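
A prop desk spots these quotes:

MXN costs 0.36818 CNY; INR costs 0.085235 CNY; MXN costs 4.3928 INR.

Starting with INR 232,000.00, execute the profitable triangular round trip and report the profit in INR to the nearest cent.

Profit: INR 3,932.18

Profitable loop is INR → CNY → MXN → INR:
INR 232,000.00 × 0.085235 = CNY 19,774.52
CNY 19,774.52 ÷ 0.36818 = MXN 53,708.84
MXN 53,708.84 × 4.3928 = INR 235,932.18
Profit = INR 235,932.18 − INR 232,000.00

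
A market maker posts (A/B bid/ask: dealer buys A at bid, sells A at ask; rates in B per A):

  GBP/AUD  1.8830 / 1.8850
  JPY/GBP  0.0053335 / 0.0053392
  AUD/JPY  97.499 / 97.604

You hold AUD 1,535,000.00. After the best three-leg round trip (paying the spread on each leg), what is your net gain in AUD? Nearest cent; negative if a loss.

Net profit: AUD 27,619.43

Best loop AUD → GBP → JPY → AUD:
AUD 1,535,000.00 ÷ 1.8850 (buy GBP at ask) = GBP 814,323.61
GBP 814,323.61 ÷ 0.0053392 (buy JPY at ask) = JPY 152,517,907
JPY 152,517,907 ÷ 97.604 (buy AUD at ask) = AUD 1,562,619.43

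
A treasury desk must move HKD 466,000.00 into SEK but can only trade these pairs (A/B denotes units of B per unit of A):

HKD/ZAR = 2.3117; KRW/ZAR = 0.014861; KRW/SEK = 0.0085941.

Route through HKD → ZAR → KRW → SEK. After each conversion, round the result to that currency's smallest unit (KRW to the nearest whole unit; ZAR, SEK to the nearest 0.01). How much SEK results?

HKD 466,000.00 × 2.3117 = ZAR 1,077,252.20
ZAR 1,077,252.20 ÷ 0.014861 = KRW 72,488,540
KRW 72,488,540 × 0.0085941 = SEK 622,973.76

SEK 622,973.76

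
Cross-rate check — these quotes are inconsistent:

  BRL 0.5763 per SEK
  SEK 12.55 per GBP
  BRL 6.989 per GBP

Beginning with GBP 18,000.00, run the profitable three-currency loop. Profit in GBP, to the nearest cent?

Profit: GBP 627.30

Profitable loop is GBP → SEK → BRL → GBP:
GBP 18,000.00 × 12.55 = SEK 225,900.00
SEK 225,900.00 × 0.5763 = BRL 130,186.17
BRL 130,186.17 ÷ 6.989 = GBP 18,627.30
Profit = GBP 18,627.30 − GBP 18,000.00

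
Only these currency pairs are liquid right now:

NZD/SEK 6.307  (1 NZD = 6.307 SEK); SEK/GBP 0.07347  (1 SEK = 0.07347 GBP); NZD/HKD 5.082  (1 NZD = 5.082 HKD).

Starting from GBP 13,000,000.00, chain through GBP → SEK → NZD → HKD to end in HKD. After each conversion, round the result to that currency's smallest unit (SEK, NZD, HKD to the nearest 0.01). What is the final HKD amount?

HKD 142,575,578.40

GBP 13,000,000.00 ÷ 0.07347 = SEK 176,942,969.92
SEK 176,942,969.92 ÷ 6.307 = NZD 28,055,013.46
NZD 28,055,013.46 × 5.082 = HKD 142,575,578.40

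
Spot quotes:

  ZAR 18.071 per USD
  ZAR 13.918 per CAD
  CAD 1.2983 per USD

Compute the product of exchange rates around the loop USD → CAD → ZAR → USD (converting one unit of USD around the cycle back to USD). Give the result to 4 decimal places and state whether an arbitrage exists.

0.9999 (no arbitrage)

Around USD → CAD → ZAR → USD: 1 × 1.2983 × 13.918 ÷ 18.071 = 0.999930
Product ≈ 1 (deviation 0.007%, within rounding noise).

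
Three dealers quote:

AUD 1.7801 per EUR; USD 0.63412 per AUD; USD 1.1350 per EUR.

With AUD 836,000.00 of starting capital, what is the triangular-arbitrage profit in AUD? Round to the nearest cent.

Profit: AUD 4,594.00

Profitable loop is AUD → EUR → USD → AUD:
AUD 836,000.00 ÷ 1.7801 = EUR 469,636.54
EUR 469,636.54 × 1.1350 = USD 533,037.47
USD 533,037.47 ÷ 0.63412 = AUD 840,594.00
Profit = AUD 840,594.00 − AUD 836,000.00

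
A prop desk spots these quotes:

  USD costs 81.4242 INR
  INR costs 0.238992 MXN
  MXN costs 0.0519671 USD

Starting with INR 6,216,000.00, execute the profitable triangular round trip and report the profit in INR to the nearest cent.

Profit: INR 70,028.59

Profitable loop is INR → MXN → USD → INR:
INR 6,216,000.00 × 0.238992 = MXN 1,485,574.27
MXN 1,485,574.27 × 0.0519671 = USD 77,200.99
USD 77,200.99 × 81.4242 = INR 6,286,028.59
Profit = INR 6,286,028.59 − INR 6,216,000.00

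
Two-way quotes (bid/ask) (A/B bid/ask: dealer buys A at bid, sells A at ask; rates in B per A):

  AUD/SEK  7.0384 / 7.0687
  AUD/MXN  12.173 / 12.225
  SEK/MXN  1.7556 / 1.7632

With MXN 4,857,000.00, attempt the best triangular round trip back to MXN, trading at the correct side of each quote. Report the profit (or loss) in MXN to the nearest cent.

Net profit: MXN 52,290.74

Best loop MXN → AUD → SEK → MXN:
MXN 4,857,000.00 ÷ 12.225 (buy AUD at ask) = AUD 397,300.61
AUD 397,300.61 × 7.0384 (sell AUD at bid) = SEK 2,796,360.64
SEK 2,796,360.64 × 1.7556 (sell SEK at bid) = MXN 4,909,290.74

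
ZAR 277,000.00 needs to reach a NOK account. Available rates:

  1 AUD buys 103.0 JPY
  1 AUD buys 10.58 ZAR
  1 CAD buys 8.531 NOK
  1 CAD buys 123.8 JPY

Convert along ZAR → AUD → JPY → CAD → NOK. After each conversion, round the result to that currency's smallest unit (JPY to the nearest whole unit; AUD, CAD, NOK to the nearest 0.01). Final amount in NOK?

NOK 185,827.70

ZAR 277,000.00 ÷ 10.58 = AUD 26,181.47
AUD 26,181.47 × 103.0 = JPY 2,696,691
JPY 2,696,691 ÷ 123.8 = CAD 21,782.64
CAD 21,782.64 × 8.531 = NOK 185,827.70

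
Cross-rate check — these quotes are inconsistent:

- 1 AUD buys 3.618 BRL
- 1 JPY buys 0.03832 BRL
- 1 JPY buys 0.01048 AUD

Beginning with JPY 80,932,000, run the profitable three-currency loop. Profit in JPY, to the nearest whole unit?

Profitable loop is JPY → BRL → AUD → JPY:
JPY 80,932,000 × 0.03832 = BRL 3,101,314.24
BRL 3,101,314.24 ÷ 3.618 = AUD 857,190.23
AUD 857,190.23 ÷ 0.01048 = JPY 81,792,961
Profit = JPY 81,792,961 − JPY 80,932,000

Profit: JPY 860,961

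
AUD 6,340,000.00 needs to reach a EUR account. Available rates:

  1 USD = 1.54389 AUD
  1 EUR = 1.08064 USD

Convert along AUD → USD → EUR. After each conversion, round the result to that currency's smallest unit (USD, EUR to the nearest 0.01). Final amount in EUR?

EUR 3,800,072.35

AUD 6,340,000.00 ÷ 1.54389 = USD 4,106,510.18
USD 4,106,510.18 ÷ 1.08064 = EUR 3,800,072.35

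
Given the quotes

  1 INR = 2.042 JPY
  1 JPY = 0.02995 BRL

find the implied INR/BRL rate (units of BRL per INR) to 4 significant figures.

INR/BRL = 0.06116

1 INR × 2.042 = 2.042 JPY
2.042 JPY × 0.02995 = 0.0611579 BRL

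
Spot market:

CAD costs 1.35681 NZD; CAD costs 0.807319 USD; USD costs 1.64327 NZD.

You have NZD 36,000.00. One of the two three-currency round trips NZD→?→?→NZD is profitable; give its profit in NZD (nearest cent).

Profitable loop is NZD → USD → CAD → NZD:
NZD 36,000.00 ÷ 1.64327 = USD 21,907.54
USD 21,907.54 ÷ 0.807319 = CAD 27,136.16
CAD 27,136.16 × 1.35681 = NZD 36,818.61
Profit = NZD 36,818.61 − NZD 36,000.00

Profit: NZD 818.61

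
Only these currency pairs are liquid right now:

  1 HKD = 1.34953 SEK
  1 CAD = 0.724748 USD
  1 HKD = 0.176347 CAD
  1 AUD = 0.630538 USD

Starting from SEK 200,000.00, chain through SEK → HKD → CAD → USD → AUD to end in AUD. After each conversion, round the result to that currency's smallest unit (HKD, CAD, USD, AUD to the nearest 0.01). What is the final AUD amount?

SEK 200,000.00 ÷ 1.34953 = HKD 148,199.74
HKD 148,199.74 × 0.176347 = CAD 26,134.58
CAD 26,134.58 × 0.724748 = USD 18,940.98
USD 18,940.98 ÷ 0.630538 = AUD 30,039.39

AUD 30,039.39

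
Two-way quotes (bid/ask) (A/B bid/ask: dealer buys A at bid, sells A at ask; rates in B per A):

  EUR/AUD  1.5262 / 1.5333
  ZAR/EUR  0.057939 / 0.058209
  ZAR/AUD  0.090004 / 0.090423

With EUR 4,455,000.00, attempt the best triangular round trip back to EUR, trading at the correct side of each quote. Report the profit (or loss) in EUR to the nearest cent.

Net profit: EUR 37,543.03

Best loop EUR → ZAR → AUD → EUR:
EUR 4,455,000.00 ÷ 0.058209 (buy ZAR at ask) = ZAR 76,534,556.51
ZAR 76,534,556.51 × 0.090004 (sell ZAR at bid) = AUD 6,888,416.22
AUD 6,888,416.22 ÷ 1.5333 (buy EUR at ask) = EUR 4,492,543.03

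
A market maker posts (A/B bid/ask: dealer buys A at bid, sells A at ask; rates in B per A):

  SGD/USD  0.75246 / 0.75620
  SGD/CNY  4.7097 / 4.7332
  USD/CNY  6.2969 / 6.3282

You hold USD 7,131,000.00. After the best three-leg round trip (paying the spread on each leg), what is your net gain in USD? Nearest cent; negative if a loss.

Best loop USD → CNY → SGD → USD:
USD 7,131,000.00 × 6.2969 (sell USD at bid) = CNY 44,903,193.90
CNY 44,903,193.90 ÷ 4.7332 (buy SGD at ask) = SGD 9,486,857.50
SGD 9,486,857.50 × 0.75246 (sell SGD at bid) = USD 7,138,480.79

Net profit: USD 7,480.79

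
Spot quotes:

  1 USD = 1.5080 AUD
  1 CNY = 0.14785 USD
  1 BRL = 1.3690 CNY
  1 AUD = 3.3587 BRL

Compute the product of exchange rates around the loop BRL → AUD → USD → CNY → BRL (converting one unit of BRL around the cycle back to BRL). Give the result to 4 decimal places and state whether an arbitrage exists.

0.9754 (arbitrage exists)

Around BRL → AUD → USD → CNY → BRL: 1 ÷ 3.3587 ÷ 1.5080 ÷ 0.14785 ÷ 1.3690 = 0.975445
Product < 1; profitable direction is BRL → CNY → USD → AUD → BRL.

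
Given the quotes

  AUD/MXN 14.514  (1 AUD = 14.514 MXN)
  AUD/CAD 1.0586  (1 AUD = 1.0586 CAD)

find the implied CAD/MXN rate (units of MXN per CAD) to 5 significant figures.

CAD/MXN = 13.711

1 CAD ÷ 1.0586 = 0.944644 AUD
0.944644 AUD × 14.514 = 13.7106 MXN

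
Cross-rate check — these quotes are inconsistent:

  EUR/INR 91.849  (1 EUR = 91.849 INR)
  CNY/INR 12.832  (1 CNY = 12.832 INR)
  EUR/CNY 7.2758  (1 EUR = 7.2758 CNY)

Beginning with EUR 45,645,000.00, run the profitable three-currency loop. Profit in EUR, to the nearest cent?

Profit: EUR 752,425.44

Profitable loop is EUR → CNY → INR → EUR:
EUR 45,645,000.00 × 7.2758 = CNY 332,103,891.00
CNY 332,103,891.00 × 12.832 = INR 4,261,557,129.31
INR 4,261,557,129.31 ÷ 91.849 = EUR 46,397,425.44
Profit = EUR 46,397,425.44 − EUR 45,645,000.00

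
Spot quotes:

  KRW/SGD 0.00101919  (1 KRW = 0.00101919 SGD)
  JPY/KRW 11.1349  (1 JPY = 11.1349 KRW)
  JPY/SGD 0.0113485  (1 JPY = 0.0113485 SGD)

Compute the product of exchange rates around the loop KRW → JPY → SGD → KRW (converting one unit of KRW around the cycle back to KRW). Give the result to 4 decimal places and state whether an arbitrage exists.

1.0000 (no arbitrage)

Around KRW → JPY → SGD → KRW: 1 ÷ 11.1349 × 0.0113485 ÷ 0.00101919 = 0.999993
Product ≈ 1 (deviation 0.001%, within rounding noise).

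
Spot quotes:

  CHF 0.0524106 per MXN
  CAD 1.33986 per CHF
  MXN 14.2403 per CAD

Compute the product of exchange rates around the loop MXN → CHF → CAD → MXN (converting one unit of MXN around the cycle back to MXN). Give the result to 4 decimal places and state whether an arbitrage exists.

Around MXN → CHF → CAD → MXN: 1 × 0.0524106 × 1.33986 × 14.2403 = 0.999995
Product ≈ 1 (deviation 0.001%, within rounding noise).

1.0000 (no arbitrage)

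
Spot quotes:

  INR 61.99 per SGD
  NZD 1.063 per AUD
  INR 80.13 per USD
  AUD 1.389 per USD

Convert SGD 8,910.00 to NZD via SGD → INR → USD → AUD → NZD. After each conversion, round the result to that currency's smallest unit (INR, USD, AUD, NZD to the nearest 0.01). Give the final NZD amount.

SGD 8,910.00 × 61.99 = INR 552,330.90
INR 552,330.90 ÷ 80.13 = USD 6,892.94
USD 6,892.94 × 1.389 = AUD 9,574.29
AUD 9,574.29 × 1.063 = NZD 10,177.47

NZD 10,177.47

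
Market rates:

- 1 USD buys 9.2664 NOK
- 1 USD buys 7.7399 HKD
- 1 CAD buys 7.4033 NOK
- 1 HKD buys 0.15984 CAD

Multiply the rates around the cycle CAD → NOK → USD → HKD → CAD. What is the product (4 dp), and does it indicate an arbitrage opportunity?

0.9884 (arbitrage exists)

Around CAD → NOK → USD → HKD → CAD: 1 × 7.4033 ÷ 9.2664 × 7.7399 × 0.15984 = 0.988405
Product < 1; profitable direction is CAD → HKD → USD → NOK → CAD.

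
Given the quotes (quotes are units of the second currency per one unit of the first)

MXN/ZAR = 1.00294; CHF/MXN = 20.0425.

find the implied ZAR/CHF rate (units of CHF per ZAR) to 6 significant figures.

1 ZAR ÷ 1.00294 = 0.997069 MXN
0.997069 MXN ÷ 20.0425 = 0.0497477 CHF

ZAR/CHF = 0.0497477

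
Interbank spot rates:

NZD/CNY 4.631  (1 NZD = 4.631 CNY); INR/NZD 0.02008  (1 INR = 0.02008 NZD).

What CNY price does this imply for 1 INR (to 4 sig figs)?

1 INR × 0.02008 = 0.02008 NZD
0.02008 NZD × 4.631 = 0.0929905 CNY

INR/CNY = 0.09299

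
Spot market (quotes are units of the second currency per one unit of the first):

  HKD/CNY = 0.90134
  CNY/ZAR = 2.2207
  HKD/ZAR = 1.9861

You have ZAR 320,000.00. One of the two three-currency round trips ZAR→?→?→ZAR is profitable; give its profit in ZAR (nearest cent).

Profitable loop is ZAR → HKD → CNY → ZAR:
ZAR 320,000.00 ÷ 1.9861 = HKD 161,119.78
HKD 161,119.78 × 0.90134 = CNY 145,223.70
CNY 145,223.70 × 2.2207 = ZAR 322,498.28
Profit = ZAR 322,498.28 − ZAR 320,000.00

Profit: ZAR 2,498.28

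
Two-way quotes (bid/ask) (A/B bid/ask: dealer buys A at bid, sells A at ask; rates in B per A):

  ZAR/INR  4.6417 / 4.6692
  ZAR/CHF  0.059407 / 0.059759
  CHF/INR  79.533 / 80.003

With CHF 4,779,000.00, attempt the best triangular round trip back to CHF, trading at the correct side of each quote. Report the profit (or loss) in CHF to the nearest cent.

Best loop CHF → INR → ZAR → CHF:
CHF 4,779,000.00 × 79.533 (sell CHF at bid) = INR 380,088,207.00
INR 380,088,207.00 ÷ 4.6692 (buy ZAR at ask) = ZAR 81,403,282.58
ZAR 81,403,282.58 × 0.059407 (sell ZAR at bid) = CHF 4,835,924.81

Net profit: CHF 56,924.81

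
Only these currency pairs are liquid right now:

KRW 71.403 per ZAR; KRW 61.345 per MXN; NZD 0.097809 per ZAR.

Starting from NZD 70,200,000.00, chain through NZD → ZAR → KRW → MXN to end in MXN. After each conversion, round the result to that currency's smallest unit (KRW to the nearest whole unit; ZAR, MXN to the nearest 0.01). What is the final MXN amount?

MXN 835,402,136.65

NZD 70,200,000.00 ÷ 0.097809 = ZAR 717,725,362.70
ZAR 717,725,362.70 × 71.403 = KRW 51,247,744,073
KRW 51,247,744,073 ÷ 61.345 = MXN 835,402,136.65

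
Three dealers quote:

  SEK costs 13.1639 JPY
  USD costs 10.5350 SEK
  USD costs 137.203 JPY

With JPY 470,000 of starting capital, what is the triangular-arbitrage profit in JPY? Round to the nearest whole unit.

Profitable loop is JPY → USD → SEK → JPY:
JPY 470,000 ÷ 137.203 = USD 3,425.58
USD 3,425.58 × 10.5350 = SEK 36,088.50
SEK 36,088.50 × 13.1639 = JPY 475,065
Profit = JPY 475,065 − JPY 470,000

Profit: JPY 5,065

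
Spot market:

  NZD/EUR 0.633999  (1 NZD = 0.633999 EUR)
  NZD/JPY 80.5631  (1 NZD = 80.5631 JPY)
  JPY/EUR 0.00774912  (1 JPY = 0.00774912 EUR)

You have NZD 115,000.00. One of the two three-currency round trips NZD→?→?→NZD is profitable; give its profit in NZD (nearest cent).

Profit: NZD 1,787.90

Profitable loop is NZD → EUR → JPY → NZD:
NZD 115,000.00 × 0.633999 = EUR 72,909.88
EUR 72,909.88 ÷ 0.00774912 = JPY 9,408,795
JPY 9,408,795 ÷ 80.5631 = NZD 116,787.90
Profit = NZD 116,787.90 − NZD 115,000.00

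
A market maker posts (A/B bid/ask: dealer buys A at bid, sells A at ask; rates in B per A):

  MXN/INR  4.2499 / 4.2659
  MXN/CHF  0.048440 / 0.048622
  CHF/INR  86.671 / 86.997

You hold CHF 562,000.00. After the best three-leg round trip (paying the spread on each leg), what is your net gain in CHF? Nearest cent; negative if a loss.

Best loop CHF → MXN → INR → CHF:
CHF 562,000.00 ÷ 0.048622 (buy MXN at ask) = MXN 11,558,553.74
MXN 11,558,553.74 × 4.2499 (sell MXN at bid) = INR 49,122,697.54
INR 49,122,697.54 ÷ 86.997 (buy CHF at ask) = CHF 564,648.18

Net profit: CHF 2,648.18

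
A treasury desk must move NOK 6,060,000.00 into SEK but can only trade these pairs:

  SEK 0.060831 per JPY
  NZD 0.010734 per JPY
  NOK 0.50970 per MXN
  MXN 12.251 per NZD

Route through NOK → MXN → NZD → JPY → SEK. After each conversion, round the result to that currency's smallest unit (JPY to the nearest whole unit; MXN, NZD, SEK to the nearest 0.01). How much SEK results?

SEK 5,499,836.98

NOK 6,060,000.00 ÷ 0.50970 = MXN 11,889,346.67
MXN 11,889,346.67 ÷ 12.251 = NZD 970,479.69
NZD 970,479.69 ÷ 0.010734 = JPY 90,411,747
JPY 90,411,747 × 0.060831 = SEK 5,499,836.98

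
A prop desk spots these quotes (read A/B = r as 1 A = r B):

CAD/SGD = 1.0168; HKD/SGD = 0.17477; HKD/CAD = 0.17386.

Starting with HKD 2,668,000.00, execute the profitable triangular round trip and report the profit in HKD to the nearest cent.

Profitable loop is HKD → CAD → SGD → HKD:
HKD 2,668,000.00 × 0.17386 = CAD 463,858.48
CAD 463,858.48 × 1.0168 = SGD 471,651.30
SGD 471,651.30 ÷ 0.17477 = HKD 2,698,697.16
Profit = HKD 2,698,697.16 − HKD 2,668,000.00

Profit: HKD 30,697.16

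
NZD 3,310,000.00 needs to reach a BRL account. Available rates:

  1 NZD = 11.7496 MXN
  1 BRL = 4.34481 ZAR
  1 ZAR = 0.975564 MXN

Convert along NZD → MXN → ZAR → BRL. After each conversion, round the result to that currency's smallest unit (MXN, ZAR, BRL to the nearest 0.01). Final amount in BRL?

NZD 3,310,000.00 × 11.7496 = MXN 38,891,176.00
MXN 38,891,176.00 ÷ 0.975564 = ZAR 39,865,325.08
ZAR 39,865,325.08 ÷ 4.34481 = BRL 9,175,389.74

BRL 9,175,389.74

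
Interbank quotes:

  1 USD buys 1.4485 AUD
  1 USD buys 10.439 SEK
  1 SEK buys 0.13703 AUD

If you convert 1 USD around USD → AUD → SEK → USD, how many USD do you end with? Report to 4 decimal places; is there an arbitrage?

1.0126 (arbitrage exists)

Around USD → AUD → SEK → USD: 1 × 1.4485 ÷ 0.13703 ÷ 10.439 = 1.012614
Product > 1; profitable direction is USD → AUD → SEK → USD.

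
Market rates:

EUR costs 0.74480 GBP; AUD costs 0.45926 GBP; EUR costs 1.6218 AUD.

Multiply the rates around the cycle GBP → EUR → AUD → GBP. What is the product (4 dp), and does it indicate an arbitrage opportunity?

1.0000 (no arbitrage)

Around GBP → EUR → AUD → GBP: 1 ÷ 0.74480 × 1.6218 × 0.45926 = 1.000037
Product ≈ 1 (deviation 0.004%, within rounding noise).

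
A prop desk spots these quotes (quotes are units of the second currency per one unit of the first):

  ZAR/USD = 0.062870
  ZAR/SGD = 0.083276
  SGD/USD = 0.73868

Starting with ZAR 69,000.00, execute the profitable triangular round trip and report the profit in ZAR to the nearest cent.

Profitable loop is ZAR → USD → SGD → ZAR:
ZAR 69,000.00 × 0.062870 = USD 4,338.03
USD 4,338.03 ÷ 0.73868 = SGD 5,872.68
SGD 5,872.68 ÷ 0.083276 = ZAR 70,520.66
Profit = ZAR 70,520.66 − ZAR 69,000.00

Profit: ZAR 1,520.66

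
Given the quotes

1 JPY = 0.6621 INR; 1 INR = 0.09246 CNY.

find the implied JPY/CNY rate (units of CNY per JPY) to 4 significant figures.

JPY/CNY = 0.06122

1 JPY × 0.6621 = 0.6621 INR
0.6621 INR × 0.09246 = 0.0612178 CNY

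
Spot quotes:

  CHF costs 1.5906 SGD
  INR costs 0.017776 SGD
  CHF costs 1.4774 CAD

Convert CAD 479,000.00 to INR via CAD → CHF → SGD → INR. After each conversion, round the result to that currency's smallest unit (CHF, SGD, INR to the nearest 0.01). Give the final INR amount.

INR 29,011,110.49

CAD 479,000.00 ÷ 1.4774 = CHF 324,218.22
CHF 324,218.22 × 1.5906 = SGD 515,701.50
SGD 515,701.50 ÷ 0.017776 = INR 29,011,110.49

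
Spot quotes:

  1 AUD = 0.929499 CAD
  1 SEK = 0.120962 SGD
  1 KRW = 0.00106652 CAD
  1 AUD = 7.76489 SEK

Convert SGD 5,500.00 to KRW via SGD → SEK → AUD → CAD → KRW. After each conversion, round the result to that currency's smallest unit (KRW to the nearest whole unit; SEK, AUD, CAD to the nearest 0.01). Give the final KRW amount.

SGD 5,500.00 ÷ 0.120962 = SEK 45,468.82
SEK 45,468.82 ÷ 7.76489 = AUD 5,855.69
AUD 5,855.69 × 0.929499 = CAD 5,442.86
CAD 5,442.86 ÷ 0.00106652 = KRW 5,103,383

KRW 5,103,383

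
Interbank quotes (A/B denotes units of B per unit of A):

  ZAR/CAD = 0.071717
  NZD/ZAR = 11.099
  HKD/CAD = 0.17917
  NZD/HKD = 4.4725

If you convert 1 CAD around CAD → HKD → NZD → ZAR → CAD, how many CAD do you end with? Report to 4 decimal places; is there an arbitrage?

0.9933 (arbitrage exists)

Around CAD → HKD → NZD → ZAR → CAD: 1 ÷ 0.17917 ÷ 4.4725 × 11.099 × 0.071717 = 0.993323
Product < 1; profitable direction is CAD → ZAR → NZD → HKD → CAD.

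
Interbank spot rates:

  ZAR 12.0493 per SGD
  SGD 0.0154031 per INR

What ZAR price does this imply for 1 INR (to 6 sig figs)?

INR/ZAR = 0.185597

1 INR × 0.0154031 = 0.0154031 SGD
0.0154031 SGD × 12.0493 = 0.185597 ZAR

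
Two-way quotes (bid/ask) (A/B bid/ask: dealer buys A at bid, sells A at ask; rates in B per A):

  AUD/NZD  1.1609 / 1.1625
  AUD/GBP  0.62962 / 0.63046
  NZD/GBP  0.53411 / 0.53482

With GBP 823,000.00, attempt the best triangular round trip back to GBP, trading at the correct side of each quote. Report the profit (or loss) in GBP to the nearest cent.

Best loop GBP → NZD → AUD → GBP:
GBP 823,000.00 ÷ 0.53482 (buy NZD at ask) = NZD 1,538,835.50
NZD 1,538,835.50 ÷ 1.1625 (buy AUD at ask) = AUD 1,323,729.46
AUD 1,323,729.46 × 0.62962 (sell AUD at bid) = GBP 833,446.54

Net profit: GBP 10,446.54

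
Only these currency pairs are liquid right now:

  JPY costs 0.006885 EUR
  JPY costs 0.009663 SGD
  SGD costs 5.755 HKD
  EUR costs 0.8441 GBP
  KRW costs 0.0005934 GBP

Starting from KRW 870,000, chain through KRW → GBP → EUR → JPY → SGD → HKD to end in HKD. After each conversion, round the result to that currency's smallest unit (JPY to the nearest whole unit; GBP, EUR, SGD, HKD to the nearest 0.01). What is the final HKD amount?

HKD 4,939.98

KRW 870,000 × 0.0005934 = GBP 516.26
GBP 516.26 ÷ 0.8441 = EUR 611.61
EUR 611.61 ÷ 0.006885 = JPY 88,832
JPY 88,832 × 0.009663 = SGD 858.38
SGD 858.38 × 5.755 = HKD 4,939.98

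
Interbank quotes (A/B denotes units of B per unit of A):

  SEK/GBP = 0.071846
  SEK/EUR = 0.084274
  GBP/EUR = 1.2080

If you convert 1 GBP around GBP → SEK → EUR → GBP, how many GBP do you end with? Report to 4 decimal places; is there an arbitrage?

0.9710 (arbitrage exists)

Around GBP → SEK → EUR → GBP: 1 ÷ 0.071846 × 0.084274 ÷ 1.2080 = 0.971011
Product < 1; profitable direction is GBP → EUR → SEK → GBP.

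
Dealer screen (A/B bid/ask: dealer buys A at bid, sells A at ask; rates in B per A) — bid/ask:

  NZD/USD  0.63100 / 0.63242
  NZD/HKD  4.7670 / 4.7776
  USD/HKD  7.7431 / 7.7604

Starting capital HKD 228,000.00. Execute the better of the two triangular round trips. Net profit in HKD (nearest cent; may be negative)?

Net profit: HKD 5,168.18

Best loop HKD → NZD → USD → HKD:
HKD 228,000.00 ÷ 4.7776 (buy NZD at ask) = NZD 47,722.71
NZD 47,722.71 × 0.63100 (sell NZD at bid) = USD 30,113.03
USD 30,113.03 × 7.7431 (sell USD at bid) = HKD 233,168.18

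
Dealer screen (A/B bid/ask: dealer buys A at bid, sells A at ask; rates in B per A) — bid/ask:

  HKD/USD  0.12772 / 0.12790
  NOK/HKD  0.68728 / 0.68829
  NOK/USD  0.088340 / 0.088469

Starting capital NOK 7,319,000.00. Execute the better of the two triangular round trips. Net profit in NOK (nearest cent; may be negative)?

Net profit: NOK 25,582.91

Best loop NOK → USD → HKD → NOK:
NOK 7,319,000.00 × 0.088340 (sell NOK at bid) = USD 646,560.46
USD 646,560.46 ÷ 0.12790 (buy HKD at ask) = HKD 5,055,202.97
HKD 5,055,202.97 ÷ 0.68829 (buy NOK at ask) = NOK 7,344,582.91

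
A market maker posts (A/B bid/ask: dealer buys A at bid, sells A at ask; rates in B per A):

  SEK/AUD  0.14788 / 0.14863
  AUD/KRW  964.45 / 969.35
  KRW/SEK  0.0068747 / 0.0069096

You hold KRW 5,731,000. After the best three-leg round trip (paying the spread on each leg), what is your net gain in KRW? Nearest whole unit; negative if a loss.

Net profit: KRW 25,923

Best loop KRW → AUD → SEK → KRW:
KRW 5,731,000 ÷ 969.35 (buy AUD at ask) = AUD 5,912.21
AUD 5,912.21 ÷ 0.14863 (buy SEK at ask) = SEK 39,778.03
SEK 39,778.03 ÷ 0.0069096 (buy KRW at ask) = KRW 5,756,923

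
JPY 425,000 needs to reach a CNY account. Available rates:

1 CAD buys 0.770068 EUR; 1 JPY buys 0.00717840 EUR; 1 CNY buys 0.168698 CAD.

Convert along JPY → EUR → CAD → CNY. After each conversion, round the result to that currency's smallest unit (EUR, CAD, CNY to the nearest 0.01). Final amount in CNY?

JPY 425,000 × 0.00717840 = EUR 3,050.82
EUR 3,050.82 ÷ 0.770068 = CAD 3,961.75
CAD 3,961.75 ÷ 0.168698 = CNY 23,484.27

CNY 23,484.27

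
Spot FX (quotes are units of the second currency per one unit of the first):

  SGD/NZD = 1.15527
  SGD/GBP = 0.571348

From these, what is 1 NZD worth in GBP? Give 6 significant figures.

1 NZD ÷ 1.15527 = 0.865599 SGD
0.865599 SGD × 0.571348 = 0.494558 GBP

NZD/GBP = 0.494558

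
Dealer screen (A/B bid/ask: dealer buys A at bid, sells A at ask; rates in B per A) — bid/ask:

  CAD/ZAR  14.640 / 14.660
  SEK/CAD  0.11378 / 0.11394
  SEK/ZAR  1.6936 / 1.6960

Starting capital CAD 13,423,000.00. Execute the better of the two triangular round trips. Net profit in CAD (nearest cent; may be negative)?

Best loop CAD → SEK → ZAR → CAD:
CAD 13,423,000.00 ÷ 0.11394 (buy SEK at ask) = SEK 117,807,618.04
SEK 117,807,618.04 × 1.6936 (sell SEK at bid) = ZAR 199,518,981.92
ZAR 199,518,981.92 ÷ 14.660 (buy CAD at ask) = CAD 13,609,753.20

Net profit: CAD 186,753.20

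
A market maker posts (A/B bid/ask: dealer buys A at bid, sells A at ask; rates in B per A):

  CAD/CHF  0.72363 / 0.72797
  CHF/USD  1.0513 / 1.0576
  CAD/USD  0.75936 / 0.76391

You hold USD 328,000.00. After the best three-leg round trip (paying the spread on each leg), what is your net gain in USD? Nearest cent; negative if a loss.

Net result: USD -1,355.86 (no profitable arbitrage after spreads)

Best loop USD → CAD → CHF → USD:
USD 328,000.00 ÷ 0.76391 (buy CAD at ask) = CAD 429,369.95
CAD 429,369.95 × 0.72363 (sell CAD at bid) = CHF 310,704.98
CHF 310,704.98 × 1.0513 (sell CHF at bid) = USD 326,644.14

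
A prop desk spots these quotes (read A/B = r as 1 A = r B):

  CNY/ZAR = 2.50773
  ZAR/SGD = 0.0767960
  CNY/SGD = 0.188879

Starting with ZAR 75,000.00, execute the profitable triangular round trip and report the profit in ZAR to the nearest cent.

Profit: ZAR 1,471.03

Profitable loop is ZAR → SGD → CNY → ZAR:
ZAR 75,000.00 × 0.0767960 = SGD 5,759.70
SGD 5,759.70 ÷ 0.188879 = CNY 30,494.13
CNY 30,494.13 × 2.50773 = ZAR 76,471.03
Profit = ZAR 76,471.03 − ZAR 75,000.00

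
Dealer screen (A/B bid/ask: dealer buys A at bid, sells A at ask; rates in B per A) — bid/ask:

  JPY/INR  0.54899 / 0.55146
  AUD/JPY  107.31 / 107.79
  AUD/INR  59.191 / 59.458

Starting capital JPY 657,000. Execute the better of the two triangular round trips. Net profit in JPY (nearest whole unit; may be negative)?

Best loop JPY → AUD → INR → JPY:
JPY 657,000 ÷ 107.79 (buy AUD at ask) = AUD 6,095.19
AUD 6,095.19 × 59.191 (sell AUD at bid) = INR 360,780.10
INR 360,780.10 ÷ 0.55146 (buy JPY at ask) = JPY 654,227

Net result: JPY -2,773 (no profitable arbitrage after spreads)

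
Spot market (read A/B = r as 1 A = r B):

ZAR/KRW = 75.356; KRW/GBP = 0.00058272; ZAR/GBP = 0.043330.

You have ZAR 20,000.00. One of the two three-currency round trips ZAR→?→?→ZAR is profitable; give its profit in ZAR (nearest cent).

Profit: ZAR 268.38

Profitable loop is ZAR → KRW → GBP → ZAR:
ZAR 20,000.00 × 75.356 = KRW 1,507,120
KRW 1,507,120 × 0.00058272 = GBP 878.23
GBP 878.23 ÷ 0.043330 = ZAR 20,268.38
Profit = ZAR 20,268.38 − ZAR 20,000.00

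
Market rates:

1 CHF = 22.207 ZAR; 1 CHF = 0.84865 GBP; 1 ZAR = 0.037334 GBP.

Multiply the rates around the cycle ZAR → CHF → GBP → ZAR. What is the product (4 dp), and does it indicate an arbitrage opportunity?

Around ZAR → CHF → GBP → ZAR: 1 ÷ 22.207 × 0.84865 ÷ 0.037334 = 1.023609
Product > 1; profitable direction is ZAR → CHF → GBP → ZAR.

1.0236 (arbitrage exists)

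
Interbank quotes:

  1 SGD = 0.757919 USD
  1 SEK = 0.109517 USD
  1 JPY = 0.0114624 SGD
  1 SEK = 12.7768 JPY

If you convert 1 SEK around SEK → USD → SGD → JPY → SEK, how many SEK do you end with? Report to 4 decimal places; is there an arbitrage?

Around SEK → USD → SGD → JPY → SEK: 1 × 0.109517 ÷ 0.757919 ÷ 0.0114624 ÷ 12.7768 = 0.986645
Product < 1; profitable direction is SEK → JPY → SGD → USD → SEK.

0.9866 (arbitrage exists)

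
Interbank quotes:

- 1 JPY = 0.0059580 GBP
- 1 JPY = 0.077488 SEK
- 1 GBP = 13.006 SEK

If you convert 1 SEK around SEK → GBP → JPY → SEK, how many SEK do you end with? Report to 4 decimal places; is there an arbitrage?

Around SEK → GBP → JPY → SEK: 1 ÷ 13.006 ÷ 0.0059580 × 0.077488 = 0.999977
Product ≈ 1 (deviation 0.002%, within rounding noise).

1.0000 (no arbitrage)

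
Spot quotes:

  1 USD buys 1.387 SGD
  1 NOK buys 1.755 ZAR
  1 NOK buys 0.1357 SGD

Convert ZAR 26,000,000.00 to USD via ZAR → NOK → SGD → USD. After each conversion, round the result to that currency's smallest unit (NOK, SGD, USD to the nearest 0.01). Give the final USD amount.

ZAR 26,000,000.00 ÷ 1.755 = NOK 14,814,814.81
NOK 14,814,814.81 × 0.1357 = SGD 2,010,370.37
SGD 2,010,370.37 ÷ 1.387 = USD 1,449,437.90

USD 1,449,437.90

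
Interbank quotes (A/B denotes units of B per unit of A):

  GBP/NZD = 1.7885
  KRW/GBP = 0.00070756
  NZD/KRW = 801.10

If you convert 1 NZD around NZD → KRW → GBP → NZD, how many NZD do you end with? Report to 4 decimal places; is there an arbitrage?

Around NZD → KRW → GBP → NZD: 1 × 801.10 × 0.00070756 × 1.7885 = 1.013769
Product > 1; profitable direction is NZD → KRW → GBP → NZD.

1.0138 (arbitrage exists)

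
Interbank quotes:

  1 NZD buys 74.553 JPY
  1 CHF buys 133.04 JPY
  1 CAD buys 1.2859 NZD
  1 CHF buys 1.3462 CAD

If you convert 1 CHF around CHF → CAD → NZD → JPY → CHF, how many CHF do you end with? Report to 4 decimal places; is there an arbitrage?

Around CHF → CAD → NZD → JPY → CHF: 1 × 1.3462 × 1.2859 × 74.553 ÷ 133.04 = 0.970062
Product < 1; profitable direction is CHF → JPY → NZD → CAD → CHF.

0.9701 (arbitrage exists)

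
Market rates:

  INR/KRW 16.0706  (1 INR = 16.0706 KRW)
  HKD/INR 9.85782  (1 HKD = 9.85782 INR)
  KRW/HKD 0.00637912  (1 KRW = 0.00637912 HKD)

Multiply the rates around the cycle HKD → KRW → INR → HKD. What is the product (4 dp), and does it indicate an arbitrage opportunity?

Around HKD → KRW → INR → HKD: 1 ÷ 0.00637912 ÷ 16.0706 ÷ 9.85782 = 0.989524
Product < 1; profitable direction is HKD → INR → KRW → HKD.

0.9895 (arbitrage exists)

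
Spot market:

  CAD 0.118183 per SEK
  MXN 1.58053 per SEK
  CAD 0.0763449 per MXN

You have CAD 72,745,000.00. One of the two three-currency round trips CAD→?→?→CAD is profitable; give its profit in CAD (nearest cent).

Profit: CAD 1,527,990.80

Profitable loop is CAD → SEK → MXN → CAD:
CAD 72,745,000.00 ÷ 0.118183 = SEK 615,528,460.10
SEK 615,528,460.10 × 1.58053 = MXN 972,861,197.04
MXN 972,861,197.04 × 0.0763449 = CAD 74,272,990.80
Profit = CAD 74,272,990.80 − CAD 72,745,000.00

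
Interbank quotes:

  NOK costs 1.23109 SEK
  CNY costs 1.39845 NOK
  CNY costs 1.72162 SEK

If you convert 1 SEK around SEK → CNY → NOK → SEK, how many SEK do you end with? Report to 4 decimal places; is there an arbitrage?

1.0000 (no arbitrage)

Around SEK → CNY → NOK → SEK: 1 ÷ 1.72162 × 1.39845 × 1.23109 = 0.999999
Product ≈ 1 (deviation 0.000%, within rounding noise).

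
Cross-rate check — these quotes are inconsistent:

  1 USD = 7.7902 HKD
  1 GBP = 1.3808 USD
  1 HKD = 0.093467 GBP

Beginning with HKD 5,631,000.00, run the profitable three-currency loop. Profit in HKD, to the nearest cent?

Profit: HKD 30,391.87

Profitable loop is HKD → GBP → USD → HKD:
HKD 5,631,000.00 × 0.093467 = GBP 526,312.68
GBP 526,312.68 × 1.3808 = USD 726,732.54
USD 726,732.54 × 7.7902 = HKD 5,661,391.87
Profit = HKD 5,661,391.87 − HKD 5,631,000.00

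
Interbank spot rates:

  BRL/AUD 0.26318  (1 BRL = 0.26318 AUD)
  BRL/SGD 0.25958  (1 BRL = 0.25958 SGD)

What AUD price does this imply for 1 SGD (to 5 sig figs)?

1 SGD ÷ 0.25958 = 3.85238 BRL
3.85238 BRL × 0.26318 = 1.01387 AUD

SGD/AUD = 1.0139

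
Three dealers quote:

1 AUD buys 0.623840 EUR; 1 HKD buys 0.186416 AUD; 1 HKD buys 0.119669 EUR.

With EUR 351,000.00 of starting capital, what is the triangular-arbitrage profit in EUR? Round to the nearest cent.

Profit: EUR 10,187.22

Profitable loop is EUR → AUD → HKD → EUR:
EUR 351,000.00 ÷ 0.623840 = AUD 562,644.27
AUD 562,644.27 ÷ 0.186416 = HKD 3,018,218.76
HKD 3,018,218.76 × 0.119669 = EUR 361,187.22
Profit = EUR 361,187.22 − EUR 351,000.00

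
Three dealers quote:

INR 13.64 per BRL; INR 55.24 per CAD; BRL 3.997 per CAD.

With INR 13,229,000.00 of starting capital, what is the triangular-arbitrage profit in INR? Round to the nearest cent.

Profit: INR 174,930.51

Profitable loop is INR → BRL → CAD → INR:
INR 13,229,000.00 ÷ 13.64 = BRL 969,868.04
BRL 969,868.04 ÷ 3.997 = CAD 242,649.00
CAD 242,649.00 × 55.24 = INR 13,403,930.51
Profit = INR 13,403,930.51 − INR 13,229,000.00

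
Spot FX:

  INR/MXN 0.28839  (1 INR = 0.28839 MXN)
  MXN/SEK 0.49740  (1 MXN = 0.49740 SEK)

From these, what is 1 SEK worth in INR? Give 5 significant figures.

1 SEK ÷ 0.49740 = 2.01045 MXN
2.01045 MXN ÷ 0.28839 = 6.9713 INR

SEK/INR = 6.9713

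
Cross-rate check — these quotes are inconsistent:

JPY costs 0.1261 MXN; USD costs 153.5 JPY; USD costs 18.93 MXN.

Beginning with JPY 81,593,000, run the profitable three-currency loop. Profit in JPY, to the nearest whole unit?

Profitable loop is JPY → MXN → USD → JPY:
JPY 81,593,000 × 0.1261 = MXN 10,288,877.30
MXN 10,288,877.30 ÷ 18.93 = USD 543,522.31
USD 543,522.31 × 153.5 = JPY 83,430,674
Profit = JPY 83,430,674 − JPY 81,593,000

Profit: JPY 1,837,674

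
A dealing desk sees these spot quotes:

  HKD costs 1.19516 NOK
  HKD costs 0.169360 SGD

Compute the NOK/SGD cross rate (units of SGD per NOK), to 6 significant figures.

NOK/SGD = 0.141705

1 NOK ÷ 1.19516 = 0.836708 HKD
0.836708 HKD × 0.169360 = 0.141705 SGD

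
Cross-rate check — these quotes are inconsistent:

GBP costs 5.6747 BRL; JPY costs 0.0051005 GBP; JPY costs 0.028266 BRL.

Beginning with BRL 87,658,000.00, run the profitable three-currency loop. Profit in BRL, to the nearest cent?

Profit: BRL 2,102,003.70

Profitable loop is BRL → JPY → GBP → BRL:
BRL 87,658,000.00 ÷ 0.028266 = JPY 3,101,181,632
JPY 3,101,181,632 × 0.0051005 = GBP 15,817,576.91
GBP 15,817,576.91 × 5.6747 = BRL 89,760,003.70
Profit = BRL 89,760,003.70 − BRL 87,658,000.00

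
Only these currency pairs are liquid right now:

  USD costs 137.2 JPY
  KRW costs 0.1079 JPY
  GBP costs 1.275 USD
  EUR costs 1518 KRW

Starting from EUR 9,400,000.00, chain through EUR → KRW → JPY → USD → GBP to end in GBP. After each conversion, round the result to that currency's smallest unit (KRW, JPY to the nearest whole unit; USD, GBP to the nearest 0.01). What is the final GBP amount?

GBP 8,801,501.63

EUR 9,400,000.00 × 1518 = KRW 14,269,200,000
KRW 14,269,200,000 × 0.1079 = JPY 1,539,646,680
JPY 1,539,646,680 ÷ 137.2 = USD 11,221,914.58
USD 11,221,914.58 ÷ 1.275 = GBP 8,801,501.63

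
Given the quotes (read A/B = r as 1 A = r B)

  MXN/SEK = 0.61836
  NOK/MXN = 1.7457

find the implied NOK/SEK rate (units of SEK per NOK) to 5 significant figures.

1 NOK × 1.7457 = 1.7457 MXN
1.7457 MXN × 0.61836 = 1.07947 SEK

NOK/SEK = 1.0795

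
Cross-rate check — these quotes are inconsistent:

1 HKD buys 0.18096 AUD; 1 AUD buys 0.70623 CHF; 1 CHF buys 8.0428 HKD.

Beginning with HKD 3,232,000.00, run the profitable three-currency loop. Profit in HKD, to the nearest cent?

Profit: HKD 90,059.23

Profitable loop is HKD → AUD → CHF → HKD:
HKD 3,232,000.00 × 0.18096 = AUD 584,862.72
AUD 584,862.72 × 0.70623 = CHF 413,047.60
CHF 413,047.60 × 8.0428 = HKD 3,322,059.23
Profit = HKD 3,322,059.23 − HKD 3,232,000.00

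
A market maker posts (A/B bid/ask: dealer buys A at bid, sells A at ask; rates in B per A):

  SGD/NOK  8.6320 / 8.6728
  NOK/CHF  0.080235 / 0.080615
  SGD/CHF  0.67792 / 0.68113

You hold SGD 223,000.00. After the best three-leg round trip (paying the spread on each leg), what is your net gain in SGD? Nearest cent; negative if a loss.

Best loop SGD → NOK → CHF → SGD:
SGD 223,000.00 × 8.6320 (sell SGD at bid) = NOK 1,924,936.00
NOK 1,924,936.00 × 0.080235 (sell NOK at bid) = CHF 154,447.24
CHF 154,447.24 ÷ 0.68113 (buy SGD at ask) = SGD 226,751.49

Net profit: SGD 3,751.49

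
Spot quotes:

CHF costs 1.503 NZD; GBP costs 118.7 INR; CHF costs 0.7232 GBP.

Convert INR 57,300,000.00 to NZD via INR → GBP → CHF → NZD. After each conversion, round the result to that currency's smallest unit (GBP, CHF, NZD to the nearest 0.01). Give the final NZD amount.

NZD 1,003,239.14

INR 57,300,000.00 ÷ 118.7 = GBP 482,729.57
GBP 482,729.57 ÷ 0.7232 = CHF 667,491.11
CHF 667,491.11 × 1.503 = NZD 1,003,239.14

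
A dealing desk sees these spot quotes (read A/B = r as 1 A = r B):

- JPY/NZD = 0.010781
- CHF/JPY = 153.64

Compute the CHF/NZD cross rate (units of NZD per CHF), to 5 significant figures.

CHF/NZD = 1.6564

1 CHF × 153.64 = 153.64 JPY
153.64 JPY × 0.010781 = 1.65639 NZD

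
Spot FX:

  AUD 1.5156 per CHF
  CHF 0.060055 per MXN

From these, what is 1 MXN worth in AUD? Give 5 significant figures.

1 MXN × 0.060055 = 0.060055 CHF
0.060055 CHF × 1.5156 = 0.0910194 AUD

MXN/AUD = 0.091019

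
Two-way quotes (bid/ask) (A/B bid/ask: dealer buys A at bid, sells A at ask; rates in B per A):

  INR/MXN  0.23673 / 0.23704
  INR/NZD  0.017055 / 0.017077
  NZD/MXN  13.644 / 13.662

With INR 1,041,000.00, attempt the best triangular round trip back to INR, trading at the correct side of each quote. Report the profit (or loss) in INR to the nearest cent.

Net profit: INR 15,277.84

Best loop INR → MXN → NZD → INR:
INR 1,041,000.00 × 0.23673 (sell INR at bid) = MXN 246,435.93
MXN 246,435.93 ÷ 13.662 (buy NZD at ask) = NZD 18,038.06
NZD 18,038.06 ÷ 0.017077 (buy INR at ask) = INR 1,056,277.84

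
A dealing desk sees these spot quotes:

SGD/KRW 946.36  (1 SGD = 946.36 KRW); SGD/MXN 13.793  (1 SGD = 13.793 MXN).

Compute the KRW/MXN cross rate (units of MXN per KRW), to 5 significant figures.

1 KRW ÷ 946.36 = 0.00105668 SGD
0.00105668 SGD × 13.793 = 0.0145748 MXN

KRW/MXN = 0.014575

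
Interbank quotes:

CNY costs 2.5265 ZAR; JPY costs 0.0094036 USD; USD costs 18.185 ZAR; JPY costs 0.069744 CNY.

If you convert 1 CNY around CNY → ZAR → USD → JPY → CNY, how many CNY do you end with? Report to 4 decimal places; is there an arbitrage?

1.0304 (arbitrage exists)

Around CNY → ZAR → USD → JPY → CNY: 1 × 2.5265 ÷ 18.185 ÷ 0.0094036 × 0.069744 = 1.030430
Product > 1; profitable direction is CNY → ZAR → USD → JPY → CNY.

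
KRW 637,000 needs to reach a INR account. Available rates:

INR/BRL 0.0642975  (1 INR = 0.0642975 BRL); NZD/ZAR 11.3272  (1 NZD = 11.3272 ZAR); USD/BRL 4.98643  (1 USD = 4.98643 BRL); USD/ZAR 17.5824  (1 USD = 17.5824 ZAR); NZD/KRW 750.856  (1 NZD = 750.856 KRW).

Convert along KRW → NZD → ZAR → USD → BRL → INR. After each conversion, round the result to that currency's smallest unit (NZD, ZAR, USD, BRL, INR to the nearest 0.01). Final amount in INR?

KRW 637,000 ÷ 750.856 = NZD 848.37
NZD 848.37 × 11.3272 = ZAR 9,609.66
ZAR 9,609.66 ÷ 17.5824 = USD 546.55
USD 546.55 × 4.98643 = BRL 2,725.33
BRL 2,725.33 ÷ 0.0642975 = INR 42,386.25

INR 42,386.25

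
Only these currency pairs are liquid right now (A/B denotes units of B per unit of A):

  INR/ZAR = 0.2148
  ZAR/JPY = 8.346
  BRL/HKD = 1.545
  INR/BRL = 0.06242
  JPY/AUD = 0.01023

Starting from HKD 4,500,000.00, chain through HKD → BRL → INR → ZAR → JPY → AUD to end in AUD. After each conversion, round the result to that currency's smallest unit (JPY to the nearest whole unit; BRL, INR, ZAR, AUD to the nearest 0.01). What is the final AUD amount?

HKD 4,500,000.00 ÷ 1.545 = BRL 2,912,621.36
BRL 2,912,621.36 ÷ 0.06242 = INR 46,661,668.70
INR 46,661,668.70 × 0.2148 = ZAR 10,022,926.44
ZAR 10,022,926.44 × 8.346 = JPY 83,651,344
JPY 83,651,344 × 0.01023 = AUD 855,753.25

AUD 855,753.25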